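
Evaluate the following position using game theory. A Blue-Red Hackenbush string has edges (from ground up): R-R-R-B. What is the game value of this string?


Edges (from ground): R-R-R-B
By Berlekamp's sign-expansion rule, a Blue-Red Hackenbush stalk has the value of the surreal number whose sign sequence is the edge sequence with B -> + and R -> -.
Sign sequence: ---+
Trace the sign expansion in the surreal number tree, starting from 0:
Edge 1: R (sign -) -> bounds (-inf, 0), value = -1
Edge 2: R (sign -) -> bounds (-inf, -1), value = -2
Edge 3: R (sign -) -> bounds (-inf, -2), value = -3
Edge 4: B (sign +) -> bounds (-3, -2), value = -5/2
Game value = -5/2

-5/2


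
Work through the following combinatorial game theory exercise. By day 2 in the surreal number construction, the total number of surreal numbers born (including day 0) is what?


Day 0: {|} = 0 is born. Count = 1.
Day n: the number of surreal numbers born by day n is 2^(n+1) - 1.
By day 0: 2^1 - 1 = 1
By day 1: 2^2 - 1 = 3
By day 2: 2^3 - 1 = 7
By day 2: 7 surreal numbers.

7


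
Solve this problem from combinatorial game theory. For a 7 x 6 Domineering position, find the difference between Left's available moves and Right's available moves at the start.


Board is 7 x 6 (rows x cols).
Left (vertical) placements: (rows-1) * cols = 6 * 6 = 36
Right (horizontal) placements: rows * (cols-1) = 7 * 5 = 35
Advantage = Left - Right = 36 - 35 = 1

1


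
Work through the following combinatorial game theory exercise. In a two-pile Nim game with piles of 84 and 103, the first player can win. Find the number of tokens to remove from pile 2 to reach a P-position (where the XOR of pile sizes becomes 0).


Piles: 84 and 103
Current XOR: 84 XOR 103 = 51 (non-zero, so this is an N-position).
To make the XOR zero, we need to find a move that balances the piles.
For pile 2 (size 103): target = 103 XOR 51 = 84
We reduce pile 2 from 103 to 84.
Tokens removed: 103 - 84 = 19
Verification: 84 XOR 84 = 0

19


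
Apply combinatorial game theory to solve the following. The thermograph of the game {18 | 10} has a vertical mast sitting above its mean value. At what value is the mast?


Game = {18 | 10}, a switch {a | b} with numbers a > b.
Its thermograph has left wall a - t and right wall b + t, which meet at t = (a - b)/2, where both equal (a + b)/2. So the mast (mean value) is at (a + b)/2.
Mean = (18 + (10))/2 = 28/2 = 14

14


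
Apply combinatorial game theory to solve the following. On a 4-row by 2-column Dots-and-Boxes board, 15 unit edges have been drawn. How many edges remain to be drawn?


Grid: 4 x 2 boxes, i.e. 5 rows and 3 columns of dots.
Horizontal edges: (rows + 1) * cols = 5 * 2 = 10
Vertical edges: rows * (cols + 1) = 4 * 3 = 12
Total edges: 10 + 12 = 22
Edges drawn: 15
Remaining: 22 - 15 = 7

7


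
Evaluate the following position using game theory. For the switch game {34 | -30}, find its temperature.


The game is {34 | -30}, a switch {a | b} with numbers a > b.
Cooling {a | b} by t gives {a - t | b + t}, which stops being hot when a - t = b + t, i.e. at t = (a - b)/2. So the temperature of a switch is (a - b)/2.
Temperature = (Left option - Right option) / 2
= (34 - (-30)) / 2
= 64 / 2
= 32

32


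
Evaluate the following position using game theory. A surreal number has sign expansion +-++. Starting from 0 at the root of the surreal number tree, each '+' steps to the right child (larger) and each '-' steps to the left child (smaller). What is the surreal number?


Sign expansion: +-++
Rule: track bounds (lo, hi), initially (-inf, +inf). On '+', the current value becomes lo and we move to the simplest number in (value, hi): value + 1 if hi = +inf, otherwise the midpoint (value + hi)/2. On '-', the current value becomes hi and we move to value - 1 if lo = -inf, otherwise the midpoint (lo + value)/2.
Start at 0.
Step 1: sign = +, move right. Bounds: (0, +inf). Value = 1
Step 2: sign = -, move left. Bounds: (0, 1). Value = 1/2
Step 3: sign = +, move right. Bounds: (1/2, 1). Value = 3/4
Step 4: sign = +, move right. Bounds: (3/4, 1). Value = 7/8
The surreal number with sign expansion +-++ is 7/8.

7/8


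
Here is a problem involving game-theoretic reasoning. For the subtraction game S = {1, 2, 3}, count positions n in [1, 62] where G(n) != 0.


Subtraction set S = {1, 2, 3}, so G(n) = n mod 4.
G(n) = 0 when n is a multiple of 4.
Multiples of 4 in [1, 62]: 15
N-positions (nonzero Grundy) = 62 - 15 = 47

47


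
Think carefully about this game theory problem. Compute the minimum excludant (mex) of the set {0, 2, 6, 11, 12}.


Set = {0, 2, 6, 11, 12}
0 is in the set.
1 is NOT in the set. This is the mex.
mex = 1

1


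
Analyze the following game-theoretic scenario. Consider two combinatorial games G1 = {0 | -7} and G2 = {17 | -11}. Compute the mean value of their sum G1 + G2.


G1 = {0 | -7}, G2 = {17 | -11}
Each is a switch {a | b} with numbers a > b; its mean value is (a + b)/2, and mean value is additive over game sums: m(G1 + G2) = m(G1) + m(G2).
Mean of G1 = (0 + (-7))/2 = -7/2 = -7/2
Mean of G2 = (17 + (-11))/2 = 6/2 = 3
Mean of G1 + G2 = -7/2 + 3 = -1/2

-1/2


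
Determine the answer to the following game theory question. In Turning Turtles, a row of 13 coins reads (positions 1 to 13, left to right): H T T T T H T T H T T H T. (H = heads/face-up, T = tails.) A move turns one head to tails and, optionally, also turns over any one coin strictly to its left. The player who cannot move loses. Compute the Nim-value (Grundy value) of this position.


Coins: H T T T T H T T H T T H T
Key fact: a single head at position k behaves exactly like a Nim heap of size k (turning it to T and optionally flipping a coin at j < k corresponds to moving the heap from k to j, or to 0), and heads combine as a disjunctive sum (two heads at the same place would cancel, matching j XOR j = 0). So the Nim-value is the XOR of the 1-indexed positions of the heads.
Face-up positions (1-indexed): [1, 6, 9, 12]
XOR 0 with 1: 0 XOR 1 = 1
XOR 1 with 6: 1 XOR 6 = 7
XOR 7 with 9: 7 XOR 9 = 14
XOR 14 with 12: 14 XOR 12 = 2
Nim-value = 2

2


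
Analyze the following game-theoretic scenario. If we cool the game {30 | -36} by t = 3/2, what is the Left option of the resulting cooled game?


Original game: {30 | -36} (a switch {a | b} with a > b).
Cooling by t (for t below the temperature (a - b)/2 = 33) taxes each move by t: {a | b} cooled by t is {a - t | b + t}.
Cooling amount: t = 3/2
Cooled Left option: 30 - 3/2 = 57/2
Cooled Right option: -36 + 3/2 = -69/2
Cooled game: {57/2 | -69/2}
Left option = 57/2

57/2


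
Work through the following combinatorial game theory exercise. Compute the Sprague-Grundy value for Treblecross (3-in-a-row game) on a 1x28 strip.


Treblecross: place X on empty cells; 3-in-a-row wins.
Playing within two cells of an existing X lets the opponent win at once, so sensible play treats the cells i-2..i+2 around each X as dead. The player left with no safe cell loses, so this is a normal-play take-away game on strips of safe cells.
Placing X at cell i (0-indexed) of a strip of k safe cells leaves independent strips of sizes max(0, i-2) and max(0, k-i-3). Hence G(k) = mex{ G(max(0,i-2)) XOR G(max(0,k-i-3)) : 0 <= i < k }, with G(0) = 0.
G(1): splits (0,0):0^0=0 -> mex({0}) = 1
G(2): splits (0,0):0^0=0 -> mex({0}) = 1
G(3): splits (0,0):0^0=0 -> mex({0}) = 1
G(4): splits (0,1):0^1=1 (0,0):0^0=0 -> mex({0, 1}) = 2
G(5): splits (0,2):0^1=1 (0,1):0^1=1 (0,0):0^0=0 -> mex({0, 1}) = 2
G(6) = mex({1}) = 0
G(7) = mex({0, 1, 2}) = 3
G(8) = mex({0, 1, 2}) = 3
G(9) = mex({0, 2}) = 1
G(10) = mex({0, 2, 3}) = 1
G(11) = mex({0, 3}) = 1
G(12) = mex({1, 3}) = 0
G(13) = mex({0, 1, 2, 3}) = 4
G(14) = mex({0, 1, 2}) = 3
G(15) = mex({0, 1, 2}) = 3
G(16) = mex({0, 1, 2, 4}) = 3
G(17) = mex({0, 1, 3, 4}) = 2
G(18) = mex({0, 1, 3, 4}) = 2
G(19) = mex({0, 1, 3, 5}) = 2
G(20) = mex({0, 1, 2, 3, 5}) = 4
G(21) = mex({0, 1, 2, 3, 5}) = 4
G(22) = mex({1, 2, 6}) = 0
G(23) = mex({0, 1, 2, 3, 4, 6}) = 5
G(24) = mex({0, 1, 2, 3, 4}) = 5
G(25) = mex({0, 1, 3, 4, 7}) = 2
G(26) = mex({0, 1, 3, 4, 5, 7}) = 2
G(27) = mex({0, 1, 3, 5}) = 2
G(28) = mex({0, 1, 2, 5}) = 3
Therefore G(28) = 3.

3


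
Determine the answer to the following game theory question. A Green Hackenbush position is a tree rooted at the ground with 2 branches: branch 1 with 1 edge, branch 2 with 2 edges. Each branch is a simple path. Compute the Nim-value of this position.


The tree has 2 branches from the ground vertex.
In Green Hackenbush, the Nim-value of a simple path of length k is k.
Branch 1: length 1, Nim-value = 1
Branch 2: length 2, Nim-value = 2
Total Nim-value = XOR of all branch values:
0 XOR 1 = 1
1 XOR 2 = 3
Nim-value of the tree = 3

3


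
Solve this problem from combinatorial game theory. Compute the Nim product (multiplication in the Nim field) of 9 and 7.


Nim multiplication is bilinear over XOR: (u XOR v) * w = (u*w) XOR (v*w).
So we split each operand into its bit components and XOR the pairwise Nim products.
9 = 1 + 8 (as XOR of powers of 2).
7 = 1 + 2 + 4 (as XOR of powers of 2).
Using the standard Nim-product table on single bits:
  2*2 = 3,   2*4 = 8,   2*8 = 12,
  4*4 = 6,   4*8 = 11,  8*8 = 13,
and  1*x = x (identity), k*l = l*k (commutative).
Pairwise Nim products:
  1 * 1 = 1
  1 * 2 = 2
  1 * 4 = 4
  8 * 1 = 8
  8 * 2 = 12
  8 * 4 = 11
XOR them: 1 XOR 2 XOR 4 XOR 8 XOR 12 XOR 11 = 8.
Result: 9 * 7 = 8 (in Nim).

8


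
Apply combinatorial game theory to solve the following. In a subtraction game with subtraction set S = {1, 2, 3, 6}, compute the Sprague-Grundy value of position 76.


The subtraction set is S = {1, 2, 3, 6}.
G(k) = mex{ G(k - s) : s in S, s <= k }. We compute iteratively: G(0) = 0.
G(1) = mex({0}) = 1
G(2) = mex({0, 1}) = 2
G(3) = mex({0, 1, 2}) = 3
G(4) = mex({1, 2, 3}) = 0
G(5) = mex({0, 2, 3}) = 1
G(6) = mex({0, 1, 3}) = 2
G(7) = mex({0, 1, 2}) = 3
G(8) = mex({1, 2, 3}) = 0
G(9) = mex({0, 2, 3}) = 1
Observe that G(4)..G(9) = 0, 1, 2, 3, 0, 1 repeats G(0)..G(5) = 0, 1, 2, 3, 0, 1.
For k >= max(S) = 6, G(k) is determined by the previous 6 values G(k-6)..G(k-1); a window of 6 consecutive values has recurred shifted by 4, so by induction G(k + 4) = G(k) for all k >= 0: the sequence is periodic from the start with period 4.
One period: G(0..3) = 0, 1, 2, 3.
76 mod 4 = 0, so G(76) = G(0) = 0.

0


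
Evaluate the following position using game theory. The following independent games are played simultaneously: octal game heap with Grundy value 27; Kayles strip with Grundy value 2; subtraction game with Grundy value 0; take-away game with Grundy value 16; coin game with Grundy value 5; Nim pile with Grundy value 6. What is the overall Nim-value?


By the Sprague-Grundy theorem, the Grundy value of a sum of games is the XOR of individual Grundy values.
octal game heap: Grundy value = 27. Running XOR: 0 XOR 27 = 27
Kayles strip: Grundy value = 2. Running XOR: 27 XOR 2 = 25
subtraction game: Grundy value = 0. Running XOR: 25 XOR 0 = 25
take-away game: Grundy value = 16. Running XOR: 25 XOR 16 = 9
coin game: Grundy value = 5. Running XOR: 9 XOR 5 = 12
Nim pile: Grundy value = 6. Running XOR: 12 XOR 6 = 10
The combined Grundy value is 10.

10


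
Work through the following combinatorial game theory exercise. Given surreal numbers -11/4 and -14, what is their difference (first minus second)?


x = -11/4, y = -14
Converting to common denominator: 4
x = -11/4, y = -56/4
x - y = -11/4 - -14 = 45/4

45/4


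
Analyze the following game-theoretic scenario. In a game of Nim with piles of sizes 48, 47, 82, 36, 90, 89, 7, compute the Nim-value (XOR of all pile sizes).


We need the XOR (exclusive or) of all pile sizes.
After XOR-ing pile 1 (size 48): 0 XOR 48 = 48
After XOR-ing pile 2 (size 47): 48 XOR 47 = 31
After XOR-ing pile 3 (size 82): 31 XOR 82 = 77
After XOR-ing pile 4 (size 36): 77 XOR 36 = 105
After XOR-ing pile 5 (size 90): 105 XOR 90 = 51
After XOR-ing pile 6 (size 89): 51 XOR 89 = 106
After XOR-ing pile 7 (size 7): 106 XOR 7 = 109
The Nim-value of this position is 109.

109


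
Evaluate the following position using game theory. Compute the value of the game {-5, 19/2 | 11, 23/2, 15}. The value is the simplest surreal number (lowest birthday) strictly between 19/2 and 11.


Left options: {-5, 19/2}, max = 19/2
Right options: {11, 23/2, 15}, min = 11
All options are numbers and max(Left) < min(Right), so by the simplicity theorem the value is the simplest (earliest-born) number strictly between 19/2 and 11.
The only integer strictly between 19/2 and 11 is 10.
No non-integer in the interval can be simpler: if x is a non-integer in the interval, then floor(x) or ceil(x) also lies in the interval (the interval contains an integer), and both are proper prefixes of x's sign expansion, i.e. born earlier. So the game value is 10.
Game value = 10

10


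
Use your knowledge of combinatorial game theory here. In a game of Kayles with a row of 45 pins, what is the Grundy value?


Kayles: a move removes 1 or 2 adjacent pins from a contiguous row.
Removing pins from a row of k leaves two independent rows (a, b) with a + b = k - 1 (one pin) or a + b = k - 2 (two pins); an end removal gives a = 0.
By Sprague-Grundy, G(k) = mex{ G(a) XOR G(b) } over all these splits. G(0) = 0.
G(1): splits (0,0):0^0=0 -> mex({0}) = 1
G(2): splits (0,1):0^1=1 (0,0):0^0=0 -> mex({0, 1}) = 2
G(3): splits (0,2):0^2=2 (1,1):1^1=0 (0,1):0^1=1 -> mex({0, 1, 2}) = 3
G(4): splits (0,3):0^3=3 (1,2):1^2=3 (0,2):0^2=2 (1,1):1^1=0 -> mex({0, 2, 3}) = 1
G(5): splits (0,4):0^1=1 (1,3):1^3=2 (2,2):2^2=0 (0,3):0^3=3 (1,2):1^2=3 -> mex({0, 1, 2, 3}) = 4
G(6) = mex({0, 1, 2, 4}) = 3
G(7) = mex({0, 1, 3, 4, 5}) = 2
G(8) = mex({0, 2, 3, 5, 6}) = 1
G(9) = mex({0, 1, 2, 3, 6, 7}) = 4
G(10) = mex({0, 1, 3, 4, 5, 7}) = 2
G(11) = mex({0, 1, 2, 3, 4, 5}) = 6
G(12) = mex({0, 1, 2, 3, 5, 6, 7}) = 4
G(13) = mex({0, 2, 3, 4, 6, 7}) = 1
G(14) = mex({0, 1, 4, 5, 6, 7}) = 2
G(15) = mex({0, 1, 2, 3, 4, 5, 6}) = 7
G(16) = mex({0, 2, 3, 5, 6, 7}) = 1
G(17) = mex({0, 1, 2, 3, 5, 6, 7}) = 4
G(18) = mex({0, 1, 2, 4, 5, 6}) = 3
G(19) = mex({0, 1, 3, 4, 5, 7}) = 2
G(20) = mex({0, 2, 3, 4, 5, 6, 7}) = 1
G(21) = mex({0, 1, 2, 3, 5, 6, 7}) = 4
G(22) = mex({0, 1, 2, 3, 4, 5, 7}) = 6
G(23) = mex({0, 1, 2, 3, 4, 5, 6}) = 7
G(24) = mex({0, 1, 2, 3, 5, 6, 7}) = 4
G(25) = mex({0, 2, 3, 4, 6, 7}) = 1
G(26) = mex({0, 1, 3, 4, 5, 6, 7}) = 2
G(27) = mex({0, 1, 2, 3, 4, 5, 6, 7}) = 8
G(28) = mex({0, 1, 2, 3, 4, 6, 7, 8}) = 5
G(29) = mex({0, 1, 2, 3, 5, 6, 7, 8, 9}) = 4
G(30) = mex({0, 1, 2, 3, 4, 5, 6, 9, 10}) = 7
G(31) = mex({0, 1, 3, 4, 5, 7, 10, 11}) = 2
G(32) = mex({0, 2, 3, 4, 5, 6, 7, 9, 11}) = 1
G(33) = mex({0, 1, 2, 3, 4, 5, 6, 7, 9, 12}) = 8
G(34) = mex({0, 1, 2, 3, 4, 5, 7, 8, 11, 12}) = 6
G(35) = mex({0, 1, 2, 3, 4, 5, 6, 8, 9, 10, 11}) = 7
G(36) = mex({0, 1, 2, 3, 5, 6, 7, 9, 10}) = 4
G(37) = mex({0, 2, 3, 4, 6, 7, 9, 10, 11, 12}) = 1
G(38) = mex({0, 1, 3, 4, 5, 6, 7, 9, 10, 11, 12}) = 2
G(39) = mex({0, 1, 2, 4, 5, 6, 7, 9, 10, 12, 14}) = 3
G(40) = mex({0, 2, 3, 4, 6, 7, 11, 12, 14}) = 1
G(41) = mex({0, 1, 2, 3, 5, 6, 7, 9, 10, 11, 12}) = 4
G(42) = mex({0, 1, 2, 3, 4, 5, 6, 9, 10}) = 7
G(43) = mex({0, 1, 3, 4, 5, 7, 9, 10, 12, 15}) = 2
G(44) = mex({0, 2, 3, 4, 5, 6, 7, 9, 10, 12, 15}) = 1
G(45) = mex({0, 1, 2, 3, 4, 5, 6, 7, 9, 10, 12, 14}) = 8
Therefore G(45) = 8.

8


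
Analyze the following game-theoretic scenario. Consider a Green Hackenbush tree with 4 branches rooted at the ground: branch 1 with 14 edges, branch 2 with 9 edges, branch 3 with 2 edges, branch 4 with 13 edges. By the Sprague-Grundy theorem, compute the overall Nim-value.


The tree has 4 branches from the ground vertex.
In Green Hackenbush, the Nim-value of a simple path of length k is k.
Branch 1: length 14, Nim-value = 14
Branch 2: length 9, Nim-value = 9
Branch 3: length 2, Nim-value = 2
Branch 4: length 13, Nim-value = 13
Total Nim-value = XOR of all branch values:
0 XOR 14 = 14
14 XOR 9 = 7
7 XOR 2 = 5
5 XOR 13 = 8
Nim-value of the tree = 8

8


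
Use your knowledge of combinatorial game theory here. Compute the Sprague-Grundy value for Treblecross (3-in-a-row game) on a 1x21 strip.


Treblecross: place X on empty cells; 3-in-a-row wins.
Playing within two cells of an existing X lets the opponent win at once, so sensible play treats the cells i-2..i+2 around each X as dead. The player left with no safe cell loses, so this is a normal-play take-away game on strips of safe cells.
Placing X at cell i (0-indexed) of a strip of k safe cells leaves independent strips of sizes max(0, i-2) and max(0, k-i-3). Hence G(k) = mex{ G(max(0,i-2)) XOR G(max(0,k-i-3)) : 0 <= i < k }, with G(0) = 0.
G(1): splits (0,0):0^0=0 -> mex({0}) = 1
G(2): splits (0,0):0^0=0 -> mex({0}) = 1
G(3): splits (0,0):0^0=0 -> mex({0}) = 1
G(4): splits (0,1):0^1=1 (0,0):0^0=0 -> mex({0, 1}) = 2
G(5): splits (0,2):0^1=1 (0,1):0^1=1 (0,0):0^0=0 -> mex({0, 1}) = 2
G(6) = mex({1}) = 0
G(7) = mex({0, 1, 2}) = 3
G(8) = mex({0, 1, 2}) = 3
G(9) = mex({0, 2}) = 1
G(10) = mex({0, 2, 3}) = 1
G(11) = mex({0, 3}) = 1
G(12) = mex({1, 3}) = 0
G(13) = mex({0, 1, 2, 3}) = 4
G(14) = mex({0, 1, 2}) = 3
G(15) = mex({0, 1, 2}) = 3
G(16) = mex({0, 1, 2, 4}) = 3
G(17) = mex({0, 1, 3, 4}) = 2
G(18) = mex({0, 1, 3, 4}) = 2
G(19) = mex({0, 1, 3, 5}) = 2
G(20) = mex({0, 1, 2, 3, 5}) = 4
G(21) = mex({0, 1, 2, 3, 5}) = 4
Therefore G(21) = 4.

4


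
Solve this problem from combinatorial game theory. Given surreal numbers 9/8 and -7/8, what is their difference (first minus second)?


x = 9/8, y = -7/8
Converting to common denominator: 8
x = 9/8, y = -7/8
x - y = 9/8 - -7/8 = 2

2


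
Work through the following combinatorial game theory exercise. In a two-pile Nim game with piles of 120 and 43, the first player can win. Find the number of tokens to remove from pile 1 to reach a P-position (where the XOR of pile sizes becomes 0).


Piles: 120 and 43
Current XOR: 120 XOR 43 = 83 (non-zero, so this is an N-position).
To make the XOR zero, we need to find a move that balances the piles.
For pile 1 (size 120): target = 120 XOR 83 = 43
We reduce pile 1 from 120 to 43.
Tokens removed: 120 - 43 = 77
Verification: 43 XOR 43 = 0

77


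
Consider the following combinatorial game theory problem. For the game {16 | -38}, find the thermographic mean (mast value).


Game = {16 | -38}, a switch {a | b} with numbers a > b.
Its thermograph has left wall a - t and right wall b + t, which meet at t = (a - b)/2, where both equal (a + b)/2. So the mast (mean value) is at (a + b)/2.
Mean = (16 + (-38))/2 = -22/2 = -11

-11


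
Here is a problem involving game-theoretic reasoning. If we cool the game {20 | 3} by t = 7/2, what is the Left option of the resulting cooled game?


Original game: {20 | 3} (a switch {a | b} with a > b).
Cooling by t (for t below the temperature (a - b)/2 = 17/2) taxes each move by t: {a | b} cooled by t is {a - t | b + t}.
Cooling amount: t = 7/2
Cooled Left option: 20 - 7/2 = 33/2
Cooled Right option: 3 + 7/2 = 13/2
Cooled game: {33/2 | 13/2}
Left option = 33/2

33/2


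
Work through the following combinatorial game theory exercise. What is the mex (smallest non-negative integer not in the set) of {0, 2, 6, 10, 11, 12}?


Set = {0, 2, 6, 10, 11, 12}
0 is in the set.
1 is NOT in the set. This is the mex.
mex = 1

1


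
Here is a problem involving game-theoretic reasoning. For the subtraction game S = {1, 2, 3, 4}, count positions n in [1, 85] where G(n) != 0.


Subtraction set S = {1, 2, 3, 4}, so G(n) = n mod 5.
G(n) = 0 when n is a multiple of 5.
Multiples of 5 in [1, 85]: 17
N-positions (nonzero Grundy) = 85 - 17 = 68

68


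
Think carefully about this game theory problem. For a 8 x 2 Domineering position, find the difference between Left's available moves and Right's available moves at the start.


Board is 8 x 2 (rows x cols).
Left (vertical) placements: (rows-1) * cols = 7 * 2 = 14
Right (horizontal) placements: rows * (cols-1) = 8 * 1 = 8
Advantage = Left - Right = 14 - 8 = 6

6


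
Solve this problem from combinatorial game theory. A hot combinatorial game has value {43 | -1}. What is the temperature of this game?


The game is {43 | -1}, a switch {a | b} with numbers a > b.
Cooling {a | b} by t gives {a - t | b + t}, which stops being hot when a - t = b + t, i.e. at t = (a - b)/2. So the temperature of a switch is (a - b)/2.
Temperature = (Left option - Right option) / 2
= (43 - (-1)) / 2
= 44 / 2
= 22

22


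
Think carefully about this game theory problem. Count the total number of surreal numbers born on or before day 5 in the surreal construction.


Day 0: {|} = 0 is born. Count = 1.
Day n: the number of surreal numbers born by day n is 2^(n+1) - 1.
By day 0: 2^1 - 1 = 1
By day 1: 2^2 - 1 = 3
By day 2: 2^3 - 1 = 7
By day 3: 2^4 - 1 = 15
By day 4: 2^5 - 1 = 31
By day 5: 2^6 - 1 = 63
By day 5: 63 surreal numbers.

63


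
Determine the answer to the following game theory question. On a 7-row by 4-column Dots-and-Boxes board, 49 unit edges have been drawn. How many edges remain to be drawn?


Grid: 7 x 4 boxes, i.e. 8 rows and 5 columns of dots.
Horizontal edges: (rows + 1) * cols = 8 * 4 = 32
Vertical edges: rows * (cols + 1) = 7 * 5 = 35
Total edges: 32 + 35 = 67
Edges drawn: 49
Remaining: 67 - 49 = 18

18


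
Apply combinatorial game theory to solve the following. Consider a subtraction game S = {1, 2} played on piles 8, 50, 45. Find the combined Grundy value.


Subtraction set: {1, 2}
For this subtraction set, G(n) = n mod 3 (period = max + 1 = 3).
Pile 1 (size 8): G(8) = 8 mod 3 = 2
Pile 2 (size 50): G(50) = 50 mod 3 = 2
Pile 3 (size 45): G(45) = 45 mod 3 = 0
Total Grundy value = XOR of all: 2 XOR 2 XOR 0 = 0

0


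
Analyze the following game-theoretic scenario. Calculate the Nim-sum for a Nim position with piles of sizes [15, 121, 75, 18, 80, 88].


We need the XOR (exclusive or) of all pile sizes.
After XOR-ing pile 1 (size 15): 0 XOR 15 = 15
After XOR-ing pile 2 (size 121): 15 XOR 121 = 118
After XOR-ing pile 3 (size 75): 118 XOR 75 = 61
After XOR-ing pile 4 (size 18): 61 XOR 18 = 47
After XOR-ing pile 5 (size 80): 47 XOR 80 = 127
After XOR-ing pile 6 (size 88): 127 XOR 88 = 39
The Nim-value of this position is 39.

39


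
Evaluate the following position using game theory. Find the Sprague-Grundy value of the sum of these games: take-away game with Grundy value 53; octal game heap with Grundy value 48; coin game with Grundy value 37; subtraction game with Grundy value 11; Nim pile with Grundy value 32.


By the Sprague-Grundy theorem, the Grundy value of a sum of games is the XOR of individual Grundy values.
take-away game: Grundy value = 53. Running XOR: 0 XOR 53 = 53
octal game heap: Grundy value = 48. Running XOR: 53 XOR 48 = 5
coin game: Grundy value = 37. Running XOR: 5 XOR 37 = 32
subtraction game: Grundy value = 11. Running XOR: 32 XOR 11 = 43
Nim pile: Grundy value = 32. Running XOR: 43 XOR 32 = 11
The combined Grundy value is 11.

11


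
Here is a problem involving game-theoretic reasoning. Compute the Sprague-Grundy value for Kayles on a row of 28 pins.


Kayles: a move removes 1 or 2 adjacent pins from a contiguous row.
Removing pins from a row of k leaves two independent rows (a, b) with a + b = k - 1 (one pin) or a + b = k - 2 (two pins); an end removal gives a = 0.
By Sprague-Grundy, G(k) = mex{ G(a) XOR G(b) } over all these splits. G(0) = 0.
G(1): splits (0,0):0^0=0 -> mex({0}) = 1
G(2): splits (0,1):0^1=1 (0,0):0^0=0 -> mex({0, 1}) = 2
G(3): splits (0,2):0^2=2 (1,1):1^1=0 (0,1):0^1=1 -> mex({0, 1, 2}) = 3
G(4): splits (0,3):0^3=3 (1,2):1^2=3 (0,2):0^2=2 (1,1):1^1=0 -> mex({0, 2, 3}) = 1
G(5): splits (0,4):0^1=1 (1,3):1^3=2 (2,2):2^2=0 (0,3):0^3=3 (1,2):1^2=3 -> mex({0, 1, 2, 3}) = 4
G(6) = mex({0, 1, 2, 4}) = 3
G(7) = mex({0, 1, 3, 4, 5}) = 2
G(8) = mex({0, 2, 3, 5, 6}) = 1
G(9) = mex({0, 1, 2, 3, 6, 7}) = 4
G(10) = mex({0, 1, 3, 4, 5, 7}) = 2
G(11) = mex({0, 1, 2, 3, 4, 5}) = 6
G(12) = mex({0, 1, 2, 3, 5, 6, 7}) = 4
G(13) = mex({0, 2, 3, 4, 6, 7}) = 1
G(14) = mex({0, 1, 4, 5, 6, 7}) = 2
G(15) = mex({0, 1, 2, 3, 4, 5, 6}) = 7
G(16) = mex({0, 2, 3, 5, 6, 7}) = 1
G(17) = mex({0, 1, 2, 3, 5, 6, 7}) = 4
G(18) = mex({0, 1, 2, 4, 5, 6}) = 3
G(19) = mex({0, 1, 3, 4, 5, 7}) = 2
G(20) = mex({0, 2, 3, 4, 5, 6, 7}) = 1
G(21) = mex({0, 1, 2, 3, 5, 6, 7}) = 4
G(22) = mex({0, 1, 2, 3, 4, 5, 7}) = 6
G(23) = mex({0, 1, 2, 3, 4, 5, 6}) = 7
G(24) = mex({0, 1, 2, 3, 5, 6, 7}) = 4
G(25) = mex({0, 2, 3, 4, 6, 7}) = 1
G(26) = mex({0, 1, 3, 4, 5, 6, 7}) = 2
G(27) = mex({0, 1, 2, 3, 4, 5, 6, 7}) = 8
G(28) = mex({0, 1, 2, 3, 4, 6, 7, 8}) = 5
Therefore G(28) = 5.

5


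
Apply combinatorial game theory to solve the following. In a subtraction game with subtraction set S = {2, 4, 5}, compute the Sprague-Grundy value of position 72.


The subtraction set is S = {2, 4, 5}.
G(k) = mex{ G(k - s) : s in S, s <= k }. We compute iteratively: G(0) = 0.
G(1) = mex({}) = 0
G(2) = mex({0}) = 1
G(3) = mex({0}) = 1
G(4) = mex({0, 1}) = 2
G(5) = mex({0, 1}) = 2
G(6) = mex({0, 1, 2}) = 3
G(7) = mex({1, 2}) = 0
G(8) = mex({1, 2, 3}) = 0
G(9) = mex({0, 2}) = 1
G(10) = mex({0, 2, 3}) = 1
G(11) = mex({0, 1, 3}) = 2
Observe that G(7)..G(11) = 0, 0, 1, 1, 2 repeats G(0)..G(4) = 0, 0, 1, 1, 2.
For k >= max(S) = 5, G(k) is determined by the previous 5 values G(k-5)..G(k-1); a window of 5 consecutive values has recurred shifted by 7, so by induction G(k + 7) = G(k) for all k >= 0: the sequence is periodic from the start with period 7.
One period: G(0..6) = 0, 0, 1, 1, 2, 2, 3.
72 mod 7 = 2, so G(72) = G(2) = 1.

1


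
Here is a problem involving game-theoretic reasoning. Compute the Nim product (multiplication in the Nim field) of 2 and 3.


Nim multiplication is bilinear over XOR: (u XOR v) * w = (u*w) XOR (v*w).
So we split each operand into its bit components and XOR the pairwise Nim products.
2 = 2 (as XOR of powers of 2).
3 = 1 + 2 (as XOR of powers of 2).
Using the standard Nim-product table on single bits:
  2*2 = 3,   2*4 = 8,   2*8 = 12,
  4*4 = 6,   4*8 = 11,  8*8 = 13,
and  1*x = x (identity), k*l = l*k (commutative).
Pairwise Nim products:
  2 * 1 = 2
  2 * 2 = 3
XOR them: 2 XOR 3 = 1.
Result: 2 * 3 = 1 (in Nim).

1


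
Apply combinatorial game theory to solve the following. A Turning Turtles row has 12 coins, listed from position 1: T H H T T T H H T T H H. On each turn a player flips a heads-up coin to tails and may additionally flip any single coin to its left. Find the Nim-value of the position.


Coins: T H H T T T H H T T H H
Key fact: a single head at position k behaves exactly like a Nim heap of size k (turning it to T and optionally flipping a coin at j < k corresponds to moving the heap from k to j, or to 0), and heads combine as a disjunctive sum (two heads at the same place would cancel, matching j XOR j = 0). So the Nim-value is the XOR of the 1-indexed positions of the heads.
Face-up positions (1-indexed): [2, 3, 7, 8, 11, 12]
XOR 0 with 2: 0 XOR 2 = 2
XOR 2 with 3: 2 XOR 3 = 1
XOR 1 with 7: 1 XOR 7 = 6
XOR 6 with 8: 6 XOR 8 = 14
XOR 14 with 11: 14 XOR 11 = 5
XOR 5 with 12: 5 XOR 12 = 9
Nim-value = 9

9


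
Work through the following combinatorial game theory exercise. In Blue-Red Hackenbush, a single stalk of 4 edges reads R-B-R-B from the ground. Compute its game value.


Edges (from ground): R-B-R-B
By Berlekamp's sign-expansion rule, a Blue-Red Hackenbush stalk has the value of the surreal number whose sign sequence is the edge sequence with B -> + and R -> -.
Sign sequence: -+-+
Trace the sign expansion in the surreal number tree, starting from 0:
Edge 1: R (sign -) -> bounds (-inf, 0), value = -1
Edge 2: B (sign +) -> bounds (-1, 0), value = -1/2
Edge 3: R (sign -) -> bounds (-1, -1/2), value = -3/4
Edge 4: B (sign +) -> bounds (-3/4, -1/2), value = -5/8
Game value = -5/8

-5/8


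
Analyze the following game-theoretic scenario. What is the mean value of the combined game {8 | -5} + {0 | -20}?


G1 = {8 | -5}, G2 = {0 | -20}
Each is a switch {a | b} with numbers a > b; its mean value is (a + b)/2, and mean value is additive over game sums: m(G1 + G2) = m(G1) + m(G2).
Mean of G1 = (8 + (-5))/2 = 3/2 = 3/2
Mean of G2 = (0 + (-20))/2 = -20/2 = -10
Mean of G1 + G2 = 3/2 + -10 = -17/2

-17/2


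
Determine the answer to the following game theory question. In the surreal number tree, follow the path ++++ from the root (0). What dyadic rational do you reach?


Sign expansion: ++++
Rule: track bounds (lo, hi), initially (-inf, +inf). On '+', the current value becomes lo and we move to the simplest number in (value, hi): value + 1 if hi = +inf, otherwise the midpoint (value + hi)/2. On '-', the current value becomes hi and we move to value - 1 if lo = -inf, otherwise the midpoint (lo + value)/2.
Start at 0.
Step 1: sign = +, move right. Bounds: (0, +inf). Value = 1
Step 2: sign = +, move right. Bounds: (1, +inf). Value = 2
Step 3: sign = +, move right. Bounds: (2, +inf). Value = 3
Step 4: sign = +, move right. Bounds: (3, +inf). Value = 4
The surreal number with sign expansion ++++ is 4.

4


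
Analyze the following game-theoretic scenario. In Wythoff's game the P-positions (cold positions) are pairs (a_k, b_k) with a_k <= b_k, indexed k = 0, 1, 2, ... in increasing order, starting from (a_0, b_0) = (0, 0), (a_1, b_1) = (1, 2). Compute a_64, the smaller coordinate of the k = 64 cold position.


By Wythoff's theorem, a_k = floor(k * phi) and b_k = floor(k * phi^2) = a_k + k, where phi = (1 + sqrt(5))/2 is the golden ratio.
phi = (1 + sqrt(5))/2 = 1.618034
k = 64
k * phi = 64 * 1.618034 = 103.554175
a_64 = floor(k * phi) = 103

103


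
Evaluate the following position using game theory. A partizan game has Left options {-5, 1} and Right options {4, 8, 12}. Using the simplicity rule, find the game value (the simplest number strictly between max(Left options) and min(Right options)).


Left options: {-5, 1}, max = 1
Right options: {4, 8, 12}, min = 4
All options are numbers and max(Left) < min(Right), so by the simplicity theorem the value is the simplest (earliest-born) number strictly between 1 and 4.
Integers 2 through 3 all lie strictly between 1 and 4.
Among integers, the simplest (lowest birthday = smallest |n|; 0 is born on day 0, +-n on day n) is 2.
No non-integer in the interval can be simpler: if x is a non-integer in the interval, then floor(x) or ceil(x) also lies in the interval (the interval contains an integer), and both are proper prefixes of x's sign expansion, i.e. born earlier. So the game value is 2.
Game value = 2

2


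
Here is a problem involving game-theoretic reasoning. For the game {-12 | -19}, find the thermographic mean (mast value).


Game = {-12 | -19}, a switch {a | b} with numbers a > b.
Its thermograph has left wall a - t and right wall b + t, which meet at t = (a - b)/2, where both equal (a + b)/2. So the mast (mean value) is at (a + b)/2.
Mean = (-12 + (-19))/2 = -31/2 = -31/2

-31/2


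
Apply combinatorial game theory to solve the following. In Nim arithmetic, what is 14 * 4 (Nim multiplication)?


Nim multiplication is bilinear over XOR: (u XOR v) * w = (u*w) XOR (v*w).
So we split each operand into its bit components and XOR the pairwise Nim products.
14 = 2 + 4 + 8 (as XOR of powers of 2).
4 = 4 (as XOR of powers of 2).
Using the standard Nim-product table on single bits:
  2*2 = 3,   2*4 = 8,   2*8 = 12,
  4*4 = 6,   4*8 = 11,  8*8 = 13,
and  1*x = x (identity), k*l = l*k (commutative).
Pairwise Nim products:
  2 * 4 = 8
  4 * 4 = 6
  8 * 4 = 11
XOR them: 8 XOR 6 XOR 11 = 5.
Result: 14 * 4 = 5 (in Nim).

5


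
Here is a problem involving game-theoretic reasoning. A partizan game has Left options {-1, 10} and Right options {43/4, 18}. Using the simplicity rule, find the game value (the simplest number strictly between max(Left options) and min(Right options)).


Left options: {-1, 10}, max = 10
Right options: {43/4, 18}, min = 43/4
All options are numbers and max(Left) < min(Right), so by the simplicity theorem the value is the simplest (earliest-born) number strictly between 10 and 43/4.
No integer lies strictly between 10 and 43/4, so the value is the dyadic rational m/2^k in the interval with the smallest k (then m odd); search k = 1, 2, ...:
Denominator 2: 21/2 lies strictly between 10 and 43/4 -- found.
The simplest number in the interval is 21/2.
Game value = 21/2

21/2


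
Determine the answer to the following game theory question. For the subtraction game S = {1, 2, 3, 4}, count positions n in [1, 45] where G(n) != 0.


Subtraction set S = {1, 2, 3, 4}, so G(n) = n mod 5.
G(n) = 0 when n is a multiple of 5.
Multiples of 5 in [1, 45]: 9
N-positions (nonzero Grundy) = 45 - 9 = 36

36


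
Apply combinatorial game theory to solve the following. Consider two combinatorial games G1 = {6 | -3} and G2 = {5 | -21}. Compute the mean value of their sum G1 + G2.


G1 = {6 | -3}, G2 = {5 | -21}
Each is a switch {a | b} with numbers a > b; its mean value is (a + b)/2, and mean value is additive over game sums: m(G1 + G2) = m(G1) + m(G2).
Mean of G1 = (6 + (-3))/2 = 3/2 = 3/2
Mean of G2 = (5 + (-21))/2 = -16/2 = -8
Mean of G1 + G2 = 3/2 + -8 = -13/2

-13/2


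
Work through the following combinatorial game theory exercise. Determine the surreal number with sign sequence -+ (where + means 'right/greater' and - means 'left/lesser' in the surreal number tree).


Sign expansion: -+
Rule: track bounds (lo, hi), initially (-inf, +inf). On '+', the current value becomes lo and we move to the simplest number in (value, hi): value + 1 if hi = +inf, otherwise the midpoint (value + hi)/2. On '-', the current value becomes hi and we move to value - 1 if lo = -inf, otherwise the midpoint (lo + value)/2.
Start at 0.
Step 1: sign = -, move left. Bounds: (-inf, 0). Value = -1
Step 2: sign = +, move right. Bounds: (-1, 0). Value = -1/2
The surreal number with sign expansion -+ is -1/2.

-1/2


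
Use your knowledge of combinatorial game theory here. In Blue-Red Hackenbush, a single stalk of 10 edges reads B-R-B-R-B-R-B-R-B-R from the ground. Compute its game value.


Edges (from ground): B-R-B-R-B-R-B-R-B-R
By Berlekamp's sign-expansion rule, a Blue-Red Hackenbush stalk has the value of the surreal number whose sign sequence is the edge sequence with B -> + and R -> -.
Sign sequence: +-+-+-+-+-
Trace the sign expansion in the surreal number tree, starting from 0:
Edge 1: B (sign +) -> bounds (0, +inf), value = 1
Edge 2: R (sign -) -> bounds (0, 1), value = 1/2
Edge 3: B (sign +) -> bounds (1/2, 1), value = 3/4
Edge 4: R (sign -) -> bounds (1/2, 3/4), value = 5/8
Edge 5: B (sign +) -> bounds (5/8, 3/4), value = 11/16
Edge 6: R (sign -) -> bounds (5/8, 11/16), value = 21/32
Edge 7: B (sign +) -> bounds (21/32, 11/16), value = 43/64
Edge 8: R (sign -) -> bounds (21/32, 43/64), value = 85/128
Edge 9: B (sign +) -> bounds (85/128, 43/64), value = 171/256
Edge 10: R (sign -) -> bounds (85/128, 171/256), value = 341/512
Game value = 341/512

341/512


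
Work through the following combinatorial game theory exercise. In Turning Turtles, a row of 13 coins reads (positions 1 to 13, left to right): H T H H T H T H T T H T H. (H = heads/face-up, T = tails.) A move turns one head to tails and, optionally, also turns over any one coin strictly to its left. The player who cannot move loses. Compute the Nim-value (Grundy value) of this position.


Coins: H T H H T H T H T T H T H
Key fact: a single head at position k behaves exactly like a Nim heap of size k (turning it to T and optionally flipping a coin at j < k corresponds to moving the heap from k to j, or to 0), and heads combine as a disjunctive sum (two heads at the same place would cancel, matching j XOR j = 0). So the Nim-value is the XOR of the 1-indexed positions of the heads.
Face-up positions (1-indexed): [1, 3, 4, 6, 8, 11, 13]
XOR 0 with 1: 0 XOR 1 = 1
XOR 1 with 3: 1 XOR 3 = 2
XOR 2 with 4: 2 XOR 4 = 6
XOR 6 with 6: 6 XOR 6 = 0
XOR 0 with 8: 0 XOR 8 = 8
XOR 8 with 11: 8 XOR 11 = 3
XOR 3 with 13: 3 XOR 13 = 14
Nim-value = 14

14


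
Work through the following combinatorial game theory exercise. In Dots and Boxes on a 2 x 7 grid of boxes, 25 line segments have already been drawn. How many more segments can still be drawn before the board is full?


Grid: 2 x 7 boxes, i.e. 3 rows and 8 columns of dots.
Horizontal edges: (rows + 1) * cols = 3 * 7 = 21
Vertical edges: rows * (cols + 1) = 2 * 8 = 16
Total edges: 21 + 16 = 37
Edges drawn: 25
Remaining: 37 - 25 = 12

12


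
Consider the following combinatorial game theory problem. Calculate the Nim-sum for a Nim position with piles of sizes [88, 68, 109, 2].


We need the XOR (exclusive or) of all pile sizes.
After XOR-ing pile 1 (size 88): 0 XOR 88 = 88
After XOR-ing pile 2 (size 68): 88 XOR 68 = 28
After XOR-ing pile 3 (size 109): 28 XOR 109 = 113
After XOR-ing pile 4 (size 2): 113 XOR 2 = 115
The Nim-value of this position is 115.

115


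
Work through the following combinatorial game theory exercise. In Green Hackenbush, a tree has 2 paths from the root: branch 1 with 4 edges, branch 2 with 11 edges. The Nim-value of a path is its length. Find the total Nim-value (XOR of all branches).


The tree has 2 branches from the ground vertex.
In Green Hackenbush, the Nim-value of a simple path of length k is k.
Branch 1: length 4, Nim-value = 4
Branch 2: length 11, Nim-value = 11
Total Nim-value = XOR of all branch values:
0 XOR 4 = 4
4 XOR 11 = 15
Nim-value of the tree = 15

15


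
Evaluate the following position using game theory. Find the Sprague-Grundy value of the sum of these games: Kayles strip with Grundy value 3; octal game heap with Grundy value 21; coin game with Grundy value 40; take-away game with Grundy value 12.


By the Sprague-Grundy theorem, the Grundy value of a sum of games is the XOR of individual Grundy values.
Kayles strip: Grundy value = 3. Running XOR: 0 XOR 3 = 3
octal game heap: Grundy value = 21. Running XOR: 3 XOR 21 = 22
coin game: Grundy value = 40. Running XOR: 22 XOR 40 = 62
take-away game: Grundy value = 12. Running XOR: 62 XOR 12 = 50
The combined Grundy value is 50.

50


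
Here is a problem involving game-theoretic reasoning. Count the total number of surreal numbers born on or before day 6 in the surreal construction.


Day 0: {|} = 0 is born. Count = 1.
Day n: the number of surreal numbers born by day n is 2^(n+1) - 1.
By day 0: 2^1 - 1 = 1
By day 1: 2^2 - 1 = 3
By day 2: 2^3 - 1 = 7
By day 3: 2^4 - 1 = 15
By day 4: 2^5 - 1 = 31
By day 5: 2^6 - 1 = 63
By day 6: 2^7 - 1 = 127
By day 6: 127 surreal numbers.

127


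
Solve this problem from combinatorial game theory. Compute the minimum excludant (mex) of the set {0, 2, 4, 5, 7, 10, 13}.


Set = {0, 2, 4, 5, 7, 10, 13}
0 is in the set.
1 is NOT in the set. This is the mex.
mex = 1

1


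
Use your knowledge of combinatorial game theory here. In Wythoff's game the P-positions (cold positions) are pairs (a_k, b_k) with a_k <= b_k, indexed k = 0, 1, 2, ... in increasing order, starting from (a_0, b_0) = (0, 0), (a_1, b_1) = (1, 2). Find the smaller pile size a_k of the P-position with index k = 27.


By Wythoff's theorem, a_k = floor(k * phi) and b_k = floor(k * phi^2) = a_k + k, where phi = (1 + sqrt(5))/2 is the golden ratio.
phi = (1 + sqrt(5))/2 = 1.618034
k = 27
k * phi = 27 * 1.618034 = 43.686918
a_27 = floor(k * phi) = 43

43


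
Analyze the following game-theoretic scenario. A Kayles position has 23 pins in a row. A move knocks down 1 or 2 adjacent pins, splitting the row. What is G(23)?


Kayles: a move removes 1 or 2 adjacent pins from a contiguous row.
Removing pins from a row of k leaves two independent rows (a, b) with a + b = k - 1 (one pin) or a + b = k - 2 (two pins); an end removal gives a = 0.
By Sprague-Grundy, G(k) = mex{ G(a) XOR G(b) } over all these splits. G(0) = 0.
G(1): splits (0,0):0^0=0 -> mex({0}) = 1
G(2): splits (0,1):0^1=1 (0,0):0^0=0 -> mex({0, 1}) = 2
G(3): splits (0,2):0^2=2 (1,1):1^1=0 (0,1):0^1=1 -> mex({0, 1, 2}) = 3
G(4): splits (0,3):0^3=3 (1,2):1^2=3 (0,2):0^2=2 (1,1):1^1=0 -> mex({0, 2, 3}) = 1
G(5): splits (0,4):0^1=1 (1,3):1^3=2 (2,2):2^2=0 (0,3):0^3=3 (1,2):1^2=3 -> mex({0, 1, 2, 3}) = 4
G(6) = mex({0, 1, 2, 4}) = 3
G(7) = mex({0, 1, 3, 4, 5}) = 2
G(8) = mex({0, 2, 3, 5, 6}) = 1
G(9) = mex({0, 1, 2, 3, 6, 7}) = 4
G(10) = mex({0, 1, 3, 4, 5, 7}) = 2
G(11) = mex({0, 1, 2, 3, 4, 5}) = 6
G(12) = mex({0, 1, 2, 3, 5, 6, 7}) = 4
G(13) = mex({0, 2, 3, 4, 6, 7}) = 1
G(14) = mex({0, 1, 4, 5, 6, 7}) = 2
G(15) = mex({0, 1, 2, 3, 4, 5, 6}) = 7
G(16) = mex({0, 2, 3, 5, 6, 7}) = 1
G(17) = mex({0, 1, 2, 3, 5, 6, 7}) = 4
G(18) = mex({0, 1, 2, 4, 5, 6}) = 3
G(19) = mex({0, 1, 3, 4, 5, 7}) = 2
G(20) = mex({0, 2, 3, 4, 5, 6, 7}) = 1
G(21) = mex({0, 1, 2, 3, 5, 6, 7}) = 4
G(22) = mex({0, 1, 2, 3, 4, 5, 7}) = 6
G(23) = mex({0, 1, 2, 3, 4, 5, 6}) = 7
Therefore G(23) = 7.

7
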